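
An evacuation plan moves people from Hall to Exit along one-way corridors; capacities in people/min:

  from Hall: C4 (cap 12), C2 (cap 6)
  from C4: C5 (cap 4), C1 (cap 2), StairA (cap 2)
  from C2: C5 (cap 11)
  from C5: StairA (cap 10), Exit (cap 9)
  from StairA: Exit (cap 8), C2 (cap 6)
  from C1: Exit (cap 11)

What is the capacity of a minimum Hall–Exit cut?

14

Augment Hall→C4→C5→Exit: bottleneck 4, flow now 4.
Augment Hall→C4→StairA→Exit: bottleneck 2, flow now 6.
Augment Hall→C4→C1→Exit: bottleneck 2, flow now 8.
Augment Hall→C2→C5→Exit: bottleneck 5, flow now 13.
Augment Hall→C2→C5→StairA→Exit: bottleneck 1, flow now 14.
No augmenting path remains; maximum flow = 14.
By max-flow min-cut, the minimum cut capacity equals the max flow.
In the residual graph, reachable from Hall: {Hall, C4}.
Min-cut edges: Hall→C2 (6), C4→C5 (4), C4→StairA (2), C4→C1 (2); capacity 6 + 4 + 2 + 2 = 14.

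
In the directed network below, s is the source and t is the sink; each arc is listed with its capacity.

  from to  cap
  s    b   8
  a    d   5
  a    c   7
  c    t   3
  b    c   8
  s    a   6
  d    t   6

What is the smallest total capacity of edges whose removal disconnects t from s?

8

Augment s→a→c→t: bottleneck 3, flow now 3.
Augment s→a→d→t: bottleneck 3, flow now 6.
Augment s→b→c→a→d→t: bottleneck 2, flow now 8. (uses reverse residual edge)
No augmenting path remains; maximum flow = 8.
By max-flow min-cut, the minimum cut capacity equals the max flow.
In the residual graph, reachable from s: {s, a, b, c}.
Min-cut edges: a→d (5), c→t (3); capacity 5 + 3 = 8.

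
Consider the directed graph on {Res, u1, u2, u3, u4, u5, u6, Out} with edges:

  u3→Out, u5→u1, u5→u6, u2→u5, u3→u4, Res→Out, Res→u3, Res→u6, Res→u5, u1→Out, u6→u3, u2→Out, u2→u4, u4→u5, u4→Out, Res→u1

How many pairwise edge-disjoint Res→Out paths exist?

Assign every edge capacity 1; by Menger, the answer equals the max flow.
Path Res→Out (+1); total 1.
Path Res→u1→Out (+1); total 2.
Path Res→u3→Out (+1); total 3.
Path Res→u6→u3→u4→Out (+1); total 4.
No residual Res→Out path; max flow = 4.
Certifying cut of size 4: {Res→Out, Res→u3, u1→Out, u6→u3}.

4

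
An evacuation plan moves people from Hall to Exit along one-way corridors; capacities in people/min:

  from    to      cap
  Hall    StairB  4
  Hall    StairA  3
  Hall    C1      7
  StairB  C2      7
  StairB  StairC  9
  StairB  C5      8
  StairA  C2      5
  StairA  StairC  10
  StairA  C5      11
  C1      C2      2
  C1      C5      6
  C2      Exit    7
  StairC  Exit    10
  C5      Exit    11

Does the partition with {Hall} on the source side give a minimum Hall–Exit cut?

Given cut capacity: 4 + 3 + 7 = 14.
Augment Hall→StairB→C2→Exit: bottleneck 4, flow now 4.
Augment Hall→StairA→C2→Exit: bottleneck 3, flow now 7.
Augment Hall→C1→C5→Exit: bottleneck 6, flow now 13.
Augment Hall→C1→C2→StairB→StairC→Exit: bottleneck 1, flow now 14. (uses reverse residual edge)
No augmenting path remains; maximum flow = 14.
Cut capacity 14 equals the max flow, so it is a minimum cut.

Yes — it is a minimum cut (capacity 14).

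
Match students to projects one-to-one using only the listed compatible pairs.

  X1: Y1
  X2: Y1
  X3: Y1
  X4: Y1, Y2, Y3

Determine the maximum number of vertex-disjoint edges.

2

Unit-capacity flow: source→left, listed edges, right→sink; max matching = max flow.
Augmenting path X1→Y1 (+1); matched 1.
Augmenting path X4→Y2 (+1); matched 2.
No augmenting path remains; maximum matching = 2.
König certificate: {X4, Y1} is a vertex cover of size 2 (every listed pair touches it), so no matching can be larger.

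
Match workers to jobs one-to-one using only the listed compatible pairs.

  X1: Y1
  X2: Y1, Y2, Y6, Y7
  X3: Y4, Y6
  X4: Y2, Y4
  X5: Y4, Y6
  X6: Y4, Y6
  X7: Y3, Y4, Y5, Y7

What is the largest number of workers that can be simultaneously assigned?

Unit-capacity flow: source→left, listed edges, right→sink; max matching = max flow.
Augmenting path X1→Y1 (+1); matched 1.
Augmenting path X2→Y2 (+1); matched 2.
Augmenting path X3→Y4 (+1); matched 3.
Augmenting path X5→Y6 (+1); matched 4.
Augmenting path X7→Y3 (+1); matched 5.
Augmenting path X4→Y2→X2→Y7 (+1); matched 6.
No augmenting path remains; maximum matching = 6.
König certificate: {X1, X2, X4, X7, Y4, Y6} is a vertex cover of size 6 (every listed pair touches it), so no matching can be larger.

6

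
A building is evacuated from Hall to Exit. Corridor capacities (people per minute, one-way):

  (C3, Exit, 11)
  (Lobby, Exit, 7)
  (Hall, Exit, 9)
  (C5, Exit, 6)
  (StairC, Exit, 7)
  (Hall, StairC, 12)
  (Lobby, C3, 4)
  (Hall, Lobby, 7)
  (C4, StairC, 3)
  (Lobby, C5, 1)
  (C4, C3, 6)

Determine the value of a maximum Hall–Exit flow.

23

Augment Hall→Exit: bottleneck 9, flow now 9.
Augment Hall→Lobby→Exit: bottleneck 7, flow now 16.
Augment Hall→StairC→Exit: bottleneck 7, flow now 23.
No augmenting path remains; maximum flow = 23.
In the residual graph, reachable from Hall: {Hall, StairC}.
Min-cut edges: Hall→Lobby (7), Hall→Exit (9), StairC→Exit (7); capacity 7 + 9 + 7 = 23.
This cut is saturated, so no flow can exceed 23.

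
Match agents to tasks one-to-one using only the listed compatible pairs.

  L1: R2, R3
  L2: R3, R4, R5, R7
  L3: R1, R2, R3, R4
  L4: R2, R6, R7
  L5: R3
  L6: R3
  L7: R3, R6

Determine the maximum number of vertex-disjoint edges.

Unit-capacity flow: source→left, listed edges, right→sink; max matching = max flow.
Augmenting path L1→R2 (+1); matched 1.
Augmenting path L2→R3 (+1); matched 2.
Augmenting path L3→R1 (+1); matched 3.
Augmenting path L4→R6 (+1); matched 4.
Augmenting path L5→R3→L2→R4 (+1); matched 5.
Augmenting path L7→R6→L4→R7 (+1); matched 6.
No augmenting path remains; maximum matching = 6.
König certificate: {L1, L2, L3, L4, L7, R3} is a vertex cover of size 6 (every listed pair touches it), so no matching can be larger.

6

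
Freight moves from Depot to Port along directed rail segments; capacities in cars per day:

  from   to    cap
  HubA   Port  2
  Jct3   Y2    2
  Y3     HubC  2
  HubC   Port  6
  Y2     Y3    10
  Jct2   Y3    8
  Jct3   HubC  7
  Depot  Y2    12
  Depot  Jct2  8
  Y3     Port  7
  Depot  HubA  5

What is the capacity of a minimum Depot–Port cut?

11

Augment Depot→HubA→Port: bottleneck 2, flow now 2.
Augment Depot→Jct2→Y3→Port: bottleneck 7, flow now 9.
Augment Depot→Jct2→Y3→HubC→Port: bottleneck 1, flow now 10.
Augment Depot→Y2→Y3→HubC→Port: bottleneck 1, flow now 11.
No augmenting path remains; maximum flow = 11.
By max-flow min-cut, the minimum cut capacity equals the max flow.
In the residual graph, reachable from Depot: {Depot, HubA, Jct2, Y2, Y3}.
Min-cut edges: HubA→Port (2), Y3→HubC (2), Y3→Port (7); capacity 2 + 2 + 7 = 11.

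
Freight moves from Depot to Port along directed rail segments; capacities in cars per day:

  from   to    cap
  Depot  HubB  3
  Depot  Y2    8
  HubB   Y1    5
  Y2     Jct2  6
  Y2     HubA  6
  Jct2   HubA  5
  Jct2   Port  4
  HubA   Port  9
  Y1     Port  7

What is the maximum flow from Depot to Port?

Augment Depot→HubB→Y1→Port: bottleneck 3, flow now 3.
Augment Depot→Y2→Jct2→Port: bottleneck 4, flow now 7.
Augment Depot→Y2→HubA→Port: bottleneck 4, flow now 11.
No augmenting path remains; maximum flow = 11.
In the residual graph, reachable from Depot: {Depot}.
Min-cut edges: Depot→HubB (3), Depot→Y2 (8); capacity 3 + 8 = 11.
This cut is saturated, so no flow can exceed 11.

11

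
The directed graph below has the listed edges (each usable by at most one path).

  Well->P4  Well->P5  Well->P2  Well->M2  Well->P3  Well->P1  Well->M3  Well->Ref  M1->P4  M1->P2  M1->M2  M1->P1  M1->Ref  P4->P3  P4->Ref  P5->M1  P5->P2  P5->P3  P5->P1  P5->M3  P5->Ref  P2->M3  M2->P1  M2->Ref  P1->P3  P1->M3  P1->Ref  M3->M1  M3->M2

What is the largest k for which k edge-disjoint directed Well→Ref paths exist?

6

Assign every edge capacity 1; by Menger, the answer equals the max flow.
Path Well→Ref (+1); total 1.
Path Well→P4→Ref (+1); total 2.
Path Well→P5→Ref (+1); total 3.
Path Well→M2→Ref (+1); total 4.
Path Well→P1→Ref (+1); total 5.
Path Well→M3→M1→Ref (+1); total 6.
No residual Well→Ref path; max flow = 6.
Certifying cut of size 6: {M2→Ref, M3→M1, P1→Ref, Well→P4, Well→P5, Well→Ref}.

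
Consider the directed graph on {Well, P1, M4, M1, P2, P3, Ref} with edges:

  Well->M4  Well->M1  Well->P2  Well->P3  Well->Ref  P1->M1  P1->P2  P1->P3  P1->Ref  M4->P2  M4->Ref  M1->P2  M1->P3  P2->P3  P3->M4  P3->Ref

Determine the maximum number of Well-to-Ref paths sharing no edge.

Assign every edge capacity 1; by Menger, the answer equals the max flow.
Path Well→Ref (+1); total 1.
Path Well→M4→Ref (+1); total 2.
Path Well→P3→Ref (+1); total 3.
No residual Well→Ref path; max flow = 3.
Certifying cut of size 3: {M4→Ref, P3→Ref, Well→Ref}.

3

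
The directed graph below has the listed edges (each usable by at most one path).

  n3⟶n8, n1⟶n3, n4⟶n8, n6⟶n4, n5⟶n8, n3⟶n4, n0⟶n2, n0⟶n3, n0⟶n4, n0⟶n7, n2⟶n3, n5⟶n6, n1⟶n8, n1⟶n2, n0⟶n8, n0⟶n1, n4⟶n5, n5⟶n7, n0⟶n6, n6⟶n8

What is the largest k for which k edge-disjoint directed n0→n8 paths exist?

Assign every edge capacity 1; by Menger, the answer equals the max flow.
Path n0→n8 (+1); total 1.
Path n0→n1→n8 (+1); total 2.
Path n0→n3→n8 (+1); total 3.
Path n0→n4→n8 (+1); total 4.
Path n0→n6→n8 (+1); total 5.
Path n0→n2→n3→n4→n5→n8 (+1); total 6.
No residual n0→n8 path; max flow = 6.
Certifying cut of size 6: {n0→n1, n0→n2, n0→n3, n0→n4, n0→n6, n0→n8}.

6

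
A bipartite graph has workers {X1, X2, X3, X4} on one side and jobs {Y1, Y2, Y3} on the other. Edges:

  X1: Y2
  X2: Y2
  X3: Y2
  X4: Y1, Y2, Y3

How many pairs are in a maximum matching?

Unit-capacity flow: source→left, listed edges, right→sink; max matching = max flow.
Augmenting path X1→Y2 (+1); matched 1.
Augmenting path X4→Y1 (+1); matched 2.
No augmenting path remains; maximum matching = 2.
König certificate: {X4, Y2} is a vertex cover of size 2 (every listed pair touches it), so no matching can be larger.

2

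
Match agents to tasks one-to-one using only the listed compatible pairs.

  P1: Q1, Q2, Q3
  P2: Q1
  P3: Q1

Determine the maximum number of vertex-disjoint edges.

Unit-capacity flow: source→left, listed edges, right→sink; max matching = max flow.
Augmenting path P1→Q1 (+1); matched 1.
Augmenting path P2→Q1→P1→Q2 (+1); matched 2.
No augmenting path remains; maximum matching = 2.
König certificate: {P1, Q1} is a vertex cover of size 2 (every listed pair touches it), so no matching can be larger.

2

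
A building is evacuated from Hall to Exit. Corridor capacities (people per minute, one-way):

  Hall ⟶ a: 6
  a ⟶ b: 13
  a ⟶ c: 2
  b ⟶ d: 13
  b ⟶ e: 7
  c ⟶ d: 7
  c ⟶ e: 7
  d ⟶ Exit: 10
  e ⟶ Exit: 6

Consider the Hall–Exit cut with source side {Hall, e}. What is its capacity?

12

Edges leaving {Hall, e}: Hall→a (6), e→Exit (6).
Cut capacity = 6 + 6 = 12.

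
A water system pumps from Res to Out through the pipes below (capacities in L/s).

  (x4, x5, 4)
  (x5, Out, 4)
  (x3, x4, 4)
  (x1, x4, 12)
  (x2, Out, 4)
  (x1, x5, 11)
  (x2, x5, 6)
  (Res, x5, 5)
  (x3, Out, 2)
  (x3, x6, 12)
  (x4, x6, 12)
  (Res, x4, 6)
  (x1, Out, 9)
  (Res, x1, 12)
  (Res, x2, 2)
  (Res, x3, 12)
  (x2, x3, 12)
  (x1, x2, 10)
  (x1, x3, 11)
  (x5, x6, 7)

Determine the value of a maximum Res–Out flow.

Augment Res→x1→Out: bottleneck 9, flow now 9.
Augment Res→x2→Out: bottleneck 2, flow now 11.
Augment Res→x3→Out: bottleneck 2, flow now 13.
Augment Res→x5→Out: bottleneck 4, flow now 17.
Augment Res→x1→x2→Out: bottleneck 2, flow now 19.
No augmenting path remains; maximum flow = 19.
In the residual graph, reachable from Res: {Res, x1, x2, x3, x4, x5, x6}.
Min-cut edges: x1→Out (9), x2→Out (4), x3→Out (2), x5→Out (4); capacity 9 + 4 + 2 + 4 = 19.
This cut is saturated, so no flow can exceed 19.

19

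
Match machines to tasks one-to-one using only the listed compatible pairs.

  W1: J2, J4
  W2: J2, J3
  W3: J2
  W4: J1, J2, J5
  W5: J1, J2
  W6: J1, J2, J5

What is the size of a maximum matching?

Unit-capacity flow: source→left, listed edges, right→sink; max matching = max flow.
Augmenting path W1→J2 (+1); matched 1.
Augmenting path W2→J3 (+1); matched 2.
Augmenting path W4→J1 (+1); matched 3.
Augmenting path W6→J5 (+1); matched 4.
Augmenting path W3→J2→W1→J4 (+1); matched 5.
No augmenting path remains; maximum matching = 5.
König certificate: {W1, W2, J1, J2, J5} is a vertex cover of size 5 (every listed pair touches it), so no matching can be larger.

5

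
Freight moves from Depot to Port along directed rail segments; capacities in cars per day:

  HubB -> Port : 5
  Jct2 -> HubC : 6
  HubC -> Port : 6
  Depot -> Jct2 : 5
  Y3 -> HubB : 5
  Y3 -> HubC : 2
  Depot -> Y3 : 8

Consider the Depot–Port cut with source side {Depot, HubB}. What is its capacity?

Edges leaving {Depot, HubB}: Depot→Y3 (8), Depot→Jct2 (5), HubB→Port (5).
Cut capacity = 8 + 5 + 5 = 18.

18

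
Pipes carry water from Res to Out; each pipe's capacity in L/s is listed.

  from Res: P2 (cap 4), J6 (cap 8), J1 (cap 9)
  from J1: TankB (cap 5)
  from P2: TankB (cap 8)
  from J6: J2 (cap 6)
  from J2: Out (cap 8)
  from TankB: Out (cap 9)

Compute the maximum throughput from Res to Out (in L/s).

Augment Res→J1→TankB→Out: bottleneck 5, flow now 5.
Augment Res→P2→TankB→Out: bottleneck 4, flow now 9.
Augment Res→J6→J2→Out: bottleneck 6, flow now 15.
No augmenting path remains; maximum flow = 15.
In the residual graph, reachable from Res: {Res, J1, J6}.
Min-cut edges: Res→P2 (4), J1→TankB (5), J6→J2 (6); capacity 4 + 5 + 6 = 15.
This cut is saturated, so no flow can exceed 15.

15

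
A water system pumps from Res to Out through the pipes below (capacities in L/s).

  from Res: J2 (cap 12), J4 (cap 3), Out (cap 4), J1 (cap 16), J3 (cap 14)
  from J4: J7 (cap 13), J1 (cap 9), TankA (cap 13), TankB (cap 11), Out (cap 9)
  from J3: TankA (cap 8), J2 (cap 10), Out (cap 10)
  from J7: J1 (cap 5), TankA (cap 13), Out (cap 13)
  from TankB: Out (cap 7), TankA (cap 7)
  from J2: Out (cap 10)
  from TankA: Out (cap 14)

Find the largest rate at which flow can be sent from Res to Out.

Augment Res→Out: bottleneck 4, flow now 4.
Augment Res→J4→Out: bottleneck 3, flow now 7.
Augment Res→J3→Out: bottleneck 10, flow now 17.
Augment Res→J2→Out: bottleneck 10, flow now 27.
Augment Res→J3→TankA→Out: bottleneck 4, flow now 31.
No augmenting path remains; maximum flow = 31.
In the residual graph, reachable from Res: {Res, J1, J2}.
Min-cut edges: Res→J4 (3), Res→J3 (14), Res→Out (4), J2→Out (10); capacity 3 + 14 + 4 + 10 = 31.
This cut is saturated, so no flow can exceed 31.

31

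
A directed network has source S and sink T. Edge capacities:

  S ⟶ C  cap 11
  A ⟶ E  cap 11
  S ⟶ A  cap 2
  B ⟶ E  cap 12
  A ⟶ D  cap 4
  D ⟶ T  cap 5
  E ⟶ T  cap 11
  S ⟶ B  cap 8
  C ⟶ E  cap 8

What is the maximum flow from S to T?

Augment S→A→D→T: bottleneck 2, flow now 2.
Augment S→B→E→T: bottleneck 8, flow now 10.
Augment S→C→E→T: bottleneck 3, flow now 13.
No augmenting path remains; maximum flow = 13.
In the residual graph, reachable from S: {S, B, C, E}.
Min-cut edges: S→A (2), E→T (11); capacity 2 + 11 = 13.
This cut is saturated, so no flow can exceed 13.

13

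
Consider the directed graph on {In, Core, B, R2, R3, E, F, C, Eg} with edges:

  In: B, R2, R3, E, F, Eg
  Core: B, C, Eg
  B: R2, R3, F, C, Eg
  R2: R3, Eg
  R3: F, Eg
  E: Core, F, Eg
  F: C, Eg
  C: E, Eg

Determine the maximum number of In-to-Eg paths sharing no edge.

6

Assign every edge capacity 1; by Menger, the answer equals the max flow.
Path In→Eg (+1); total 1.
Path In→B→Eg (+1); total 2.
Path In→R2→Eg (+1); total 3.
Path In→R3→Eg (+1); total 4.
Path In→E→Eg (+1); total 5.
Path In→F→Eg (+1); total 6.
No residual In→Eg path; max flow = 6.
Certifying cut of size 6: {In→B, In→E, In→Eg, In→F, In→R2, In→R3}.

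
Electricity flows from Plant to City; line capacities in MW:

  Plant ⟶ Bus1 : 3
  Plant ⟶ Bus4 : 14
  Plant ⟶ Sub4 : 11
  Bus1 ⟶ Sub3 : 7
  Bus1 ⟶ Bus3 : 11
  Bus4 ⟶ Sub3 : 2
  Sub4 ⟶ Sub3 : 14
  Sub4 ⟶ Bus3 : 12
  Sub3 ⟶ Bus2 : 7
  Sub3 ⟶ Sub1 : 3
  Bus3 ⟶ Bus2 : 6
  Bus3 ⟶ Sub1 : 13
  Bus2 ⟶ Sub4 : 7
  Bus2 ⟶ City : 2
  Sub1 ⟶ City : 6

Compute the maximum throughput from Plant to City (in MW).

8

Augment Plant→Bus1→Sub3→Bus2→City: bottleneck 2, flow now 2.
Augment Plant→Bus1→Sub3→Sub1→City: bottleneck 1, flow now 3.
Augment Plant→Bus4→Sub3→Sub1→City: bottleneck 2, flow now 5.
Augment Plant→Sub4→Bus3→Sub1→City: bottleneck 3, flow now 8.
No augmenting path remains; maximum flow = 8.
In the residual graph, reachable from Plant: {Plant, Bus1, Bus4, Sub4, Sub3, Bus3, Bus2, Sub1}.
Min-cut edges: Bus2→City (2), Sub1→City (6); capacity 2 + 6 = 8.
This cut is saturated, so no flow can exceed 8.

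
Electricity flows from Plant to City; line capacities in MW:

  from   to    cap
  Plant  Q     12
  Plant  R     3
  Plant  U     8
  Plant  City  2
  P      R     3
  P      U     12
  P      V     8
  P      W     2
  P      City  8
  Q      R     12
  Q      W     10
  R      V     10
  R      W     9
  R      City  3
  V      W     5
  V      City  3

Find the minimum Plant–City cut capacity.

Augment Plant→City: bottleneck 2, flow now 2.
Augment Plant→R→City: bottleneck 3, flow now 5.
Augment Plant→Q→R→V→City: bottleneck 3, flow now 8.
No augmenting path remains; maximum flow = 8.
By max-flow min-cut, the minimum cut capacity equals the max flow.
In the residual graph, reachable from Plant: {Plant, Q, R, U, V, W}.
Min-cut edges: Plant→City (2), R→City (3), V→City (3); capacity 2 + 3 + 3 = 8.

8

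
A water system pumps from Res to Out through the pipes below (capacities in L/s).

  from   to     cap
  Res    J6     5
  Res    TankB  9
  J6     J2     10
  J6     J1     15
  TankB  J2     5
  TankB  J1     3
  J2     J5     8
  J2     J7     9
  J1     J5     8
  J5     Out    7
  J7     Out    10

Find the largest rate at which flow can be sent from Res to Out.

13

Augment Res→J6→J2→J5→Out: bottleneck 5, flow now 5.
Augment Res→TankB→J2→J5→Out: bottleneck 2, flow now 7.
Augment Res→TankB→J2→J7→Out: bottleneck 3, flow now 10.
Augment Res→TankB→J1→J5→J2→J7→Out: bottleneck 3, flow now 13. (uses reverse residual edge)
No augmenting path remains; maximum flow = 13.
In the residual graph, reachable from Res: {Res, TankB}.
Min-cut edges: Res→J6 (5), TankB→J2 (5), TankB→J1 (3); capacity 5 + 5 + 3 = 13.
This cut is saturated, so no flow can exceed 13.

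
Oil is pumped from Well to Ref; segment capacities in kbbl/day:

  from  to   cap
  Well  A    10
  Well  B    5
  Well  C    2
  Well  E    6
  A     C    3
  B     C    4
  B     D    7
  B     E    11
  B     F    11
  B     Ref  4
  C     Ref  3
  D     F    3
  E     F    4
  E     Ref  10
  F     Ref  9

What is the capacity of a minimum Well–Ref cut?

14

Augment Well→B→Ref: bottleneck 4, flow now 4.
Augment Well→C→Ref: bottleneck 2, flow now 6.
Augment Well→E→Ref: bottleneck 6, flow now 12.
Augment Well→A→C→Ref: bottleneck 1, flow now 13.
Augment Well→B→E→Ref: bottleneck 1, flow now 14.
No augmenting path remains; maximum flow = 14.
By max-flow min-cut, the minimum cut capacity equals the max flow.
In the residual graph, reachable from Well: {Well, A, C}.
Min-cut edges: Well→B (5), Well→E (6), C→Ref (3); capacity 5 + 6 + 3 = 14.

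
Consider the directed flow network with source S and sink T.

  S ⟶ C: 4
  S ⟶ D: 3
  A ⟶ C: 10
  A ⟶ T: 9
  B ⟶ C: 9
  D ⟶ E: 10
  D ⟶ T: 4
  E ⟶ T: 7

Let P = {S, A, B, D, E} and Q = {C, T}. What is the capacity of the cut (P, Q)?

43

Edges leaving {S, A, B, D, E}: S→C (4), A→C (10), A→T (9), B→C (9), D→T (4), E→T (7).
Cut capacity = 4 + 10 + 9 + 9 + 4 + 7 = 43.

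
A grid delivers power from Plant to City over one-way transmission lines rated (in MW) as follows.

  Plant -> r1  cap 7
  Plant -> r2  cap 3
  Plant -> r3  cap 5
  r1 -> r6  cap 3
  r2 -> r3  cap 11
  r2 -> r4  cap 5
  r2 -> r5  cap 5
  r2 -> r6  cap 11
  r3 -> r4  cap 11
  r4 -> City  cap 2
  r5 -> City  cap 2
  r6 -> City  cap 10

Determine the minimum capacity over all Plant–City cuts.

8

Augment Plant→r1→r6→City: bottleneck 3, flow now 3.
Augment Plant→r2→r4→City: bottleneck 2, flow now 5.
Augment Plant→r2→r5→City: bottleneck 1, flow now 6.
Augment Plant→r3→r4→r2→r5→City: bottleneck 1, flow now 7. (uses reverse residual edge)
Augment Plant→r3→r4→r2→r6→City: bottleneck 1, flow now 8. (uses reverse residual edge)
No augmenting path remains; maximum flow = 8.
By max-flow min-cut, the minimum cut capacity equals the max flow.
In the residual graph, reachable from Plant: {Plant, r1, r3, r4}.
Min-cut edges: Plant→r2 (3), r1→r6 (3), r4→City (2); capacity 3 + 3 + 2 = 8.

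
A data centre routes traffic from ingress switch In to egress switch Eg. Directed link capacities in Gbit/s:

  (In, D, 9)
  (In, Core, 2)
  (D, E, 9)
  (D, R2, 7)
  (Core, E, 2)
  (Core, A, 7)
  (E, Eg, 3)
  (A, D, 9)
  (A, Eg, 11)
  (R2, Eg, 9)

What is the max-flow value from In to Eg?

11

Augment In→D→E→Eg: bottleneck 3, flow now 3.
Augment In→D→R2→Eg: bottleneck 6, flow now 9.
Augment In→Core→A→Eg: bottleneck 2, flow now 11.
No augmenting path remains; maximum flow = 11.
In the residual graph, reachable from In: {In}.
Min-cut edges: In→D (9), In→Core (2); capacity 9 + 2 = 11.
This cut is saturated, so no flow can exceed 11.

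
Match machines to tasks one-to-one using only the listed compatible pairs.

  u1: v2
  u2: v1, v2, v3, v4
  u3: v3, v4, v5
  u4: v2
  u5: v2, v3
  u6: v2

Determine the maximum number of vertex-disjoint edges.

Unit-capacity flow: source→left, listed edges, right→sink; max matching = max flow.
Augmenting path u1→v2 (+1); matched 1.
Augmenting path u2→v1 (+1); matched 2.
Augmenting path u3→v3 (+1); matched 3.
Augmenting path u5→v3→u3→v4 (+1); matched 4.
No augmenting path remains; maximum matching = 4.
König certificate: {u2, u3, u5, v2} is a vertex cover of size 4 (every listed pair touches it), so no matching can be larger.

4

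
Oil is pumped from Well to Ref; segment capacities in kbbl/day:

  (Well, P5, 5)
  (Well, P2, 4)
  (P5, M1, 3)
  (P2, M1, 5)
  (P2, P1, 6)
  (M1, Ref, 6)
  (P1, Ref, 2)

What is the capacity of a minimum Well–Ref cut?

Augment Well→P5→M1→Ref: bottleneck 3, flow now 3.
Augment Well→P2→M1→Ref: bottleneck 3, flow now 6.
Augment Well→P2→P1→Ref: bottleneck 1, flow now 7.
No augmenting path remains; maximum flow = 7.
By max-flow min-cut, the minimum cut capacity equals the max flow.
In the residual graph, reachable from Well: {Well, P5}.
Min-cut edges: Well→P2 (4), P5→M1 (3); capacity 4 + 3 = 7.

7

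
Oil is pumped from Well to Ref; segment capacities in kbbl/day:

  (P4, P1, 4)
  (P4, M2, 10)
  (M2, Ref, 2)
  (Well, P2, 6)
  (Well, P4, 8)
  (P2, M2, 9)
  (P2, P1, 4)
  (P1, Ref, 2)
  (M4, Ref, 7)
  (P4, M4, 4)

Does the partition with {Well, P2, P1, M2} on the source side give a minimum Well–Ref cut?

Given cut capacity: 8 + 2 + 2 = 12.
Augment Well→P4→P1→Ref: bottleneck 2, flow now 2.
Augment Well→P4→M2→Ref: bottleneck 2, flow now 4.
Augment Well→P4→M4→Ref: bottleneck 4, flow now 8.
No augmenting path remains; maximum flow = 8.
In the residual graph, reachable from Well: {Well, P4, P2, P1, M2}.
Min-cut edges: P4→M4 (4), P1→Ref (2), M2→Ref (2); capacity 4 + 2 + 2 = 8.
Cut capacity 12 exceeds the max flow 8, so it is not minimum.

No — its capacity is 12, but the minimum cut has capacity 8.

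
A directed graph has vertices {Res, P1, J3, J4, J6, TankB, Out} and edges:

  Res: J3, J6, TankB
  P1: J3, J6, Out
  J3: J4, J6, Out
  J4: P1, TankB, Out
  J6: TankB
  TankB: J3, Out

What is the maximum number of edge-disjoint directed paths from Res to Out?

Assign every edge capacity 1; by Menger, the answer equals the max flow.
Path Res→J3→Out (+1); total 1.
Path Res→TankB→Out (+1); total 2.
Path Res→J6→TankB→J3→J4→Out (+1); total 3.
No residual Res→Out path; max flow = 3.
Certifying cut of size 3: {Res→J3, Res→J6, Res→TankB}.

3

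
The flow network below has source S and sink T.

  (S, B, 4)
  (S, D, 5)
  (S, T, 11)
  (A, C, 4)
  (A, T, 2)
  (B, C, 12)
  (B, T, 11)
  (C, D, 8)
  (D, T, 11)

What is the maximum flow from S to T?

Augment S→T: bottleneck 11, flow now 11.
Augment S→B→T: bottleneck 4, flow now 15.
Augment S→D→T: bottleneck 5, flow now 20.
No augmenting path remains; maximum flow = 20.
In the residual graph, reachable from S: {S}.
Min-cut edges: S→B (4), S→D (5), S→T (11); capacity 4 + 5 + 11 = 20.
This cut is saturated, so no flow can exceed 20.

20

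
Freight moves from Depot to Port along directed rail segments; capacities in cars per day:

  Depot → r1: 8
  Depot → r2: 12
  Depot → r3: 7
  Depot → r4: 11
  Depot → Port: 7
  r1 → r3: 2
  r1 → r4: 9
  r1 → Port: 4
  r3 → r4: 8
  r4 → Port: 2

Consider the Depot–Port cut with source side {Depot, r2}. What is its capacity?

Edges leaving {Depot, r2}: Depot→r1 (8), Depot→r3 (7), Depot→r4 (11), Depot→Port (7).
Cut capacity = 8 + 7 + 11 + 7 = 33.

33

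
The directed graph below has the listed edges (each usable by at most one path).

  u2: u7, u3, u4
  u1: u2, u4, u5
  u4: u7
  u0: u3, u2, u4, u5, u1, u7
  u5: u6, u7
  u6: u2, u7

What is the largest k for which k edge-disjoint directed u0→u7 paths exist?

Assign every edge capacity 1; by Menger, the answer equals the max flow.
Path u0→u7 (+1); total 1.
Path u0→u2→u7 (+1); total 2.
Path u0→u4→u7 (+1); total 3.
Path u0→u5→u7 (+1); total 4.
Path u0→u1→u5→u6→u7 (+1); total 5.
No residual u0→u7 path; max flow = 5.
Certifying cut of size 5: {u0→u1, u0→u2, u0→u4, u0→u5, u0→u7}.

5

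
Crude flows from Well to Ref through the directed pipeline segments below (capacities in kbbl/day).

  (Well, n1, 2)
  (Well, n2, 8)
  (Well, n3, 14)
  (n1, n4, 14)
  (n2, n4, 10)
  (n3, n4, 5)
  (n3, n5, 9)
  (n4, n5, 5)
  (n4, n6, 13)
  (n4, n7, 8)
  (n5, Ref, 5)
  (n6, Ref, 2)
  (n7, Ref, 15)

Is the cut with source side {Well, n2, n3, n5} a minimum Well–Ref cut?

No — its capacity is 22, but the minimum cut has capacity 15.

Given cut capacity: 2 + 10 + 5 + 5 = 22.
Augment Well→n3→n5→Ref: bottleneck 5, flow now 5.
Augment Well→n1→n4→n6→Ref: bottleneck 2, flow now 7.
Augment Well→n2→n4→n7→Ref: bottleneck 8, flow now 15.
No augmenting path remains; maximum flow = 15.
In the residual graph, reachable from Well: {Well, n1, n2, n3, n4, n5, n6}.
Min-cut edges: n4→n7 (8), n5→Ref (5), n6→Ref (2); capacity 8 + 5 + 2 = 15.
Cut capacity 22 exceeds the max flow 15, so it is not minimum.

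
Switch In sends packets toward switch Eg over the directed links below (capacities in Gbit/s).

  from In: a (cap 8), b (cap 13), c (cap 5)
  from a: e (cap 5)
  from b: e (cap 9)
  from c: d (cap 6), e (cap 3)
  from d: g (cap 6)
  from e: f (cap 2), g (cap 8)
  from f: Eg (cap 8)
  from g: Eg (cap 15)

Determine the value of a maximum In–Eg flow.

15

Augment In→a→e→f→Eg: bottleneck 2, flow now 2.
Augment In→a→e→g→Eg: bottleneck 3, flow now 5.
Augment In→b→e→g→Eg: bottleneck 5, flow now 10.
Augment In→c→d→g→Eg: bottleneck 5, flow now 15.
No augmenting path remains; maximum flow = 15.
In the residual graph, reachable from In: {In, a, b, e}.
Min-cut edges: In→c (5), e→f (2), e→g (8); capacity 5 + 2 + 8 = 15.
This cut is saturated, so no flow can exceed 15.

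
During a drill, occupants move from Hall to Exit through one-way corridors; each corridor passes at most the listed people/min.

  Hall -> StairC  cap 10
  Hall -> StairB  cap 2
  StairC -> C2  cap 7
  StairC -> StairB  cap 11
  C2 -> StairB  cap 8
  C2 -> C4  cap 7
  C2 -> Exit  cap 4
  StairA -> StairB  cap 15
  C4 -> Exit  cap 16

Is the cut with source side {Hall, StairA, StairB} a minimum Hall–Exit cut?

Given cut capacity: 10 = 10.
Augment Hall→StairC→C2→Exit: bottleneck 4, flow now 4.
Augment Hall→StairC→C2→C4→Exit: bottleneck 3, flow now 7.
No augmenting path remains; maximum flow = 7.
In the residual graph, reachable from Hall: {Hall, StairC, StairB}.
Min-cut edges: StairC→C2 (7); capacity 7 = 7.
Cut capacity 10 exceeds the max flow 7, so it is not minimum.

No — its capacity is 10, but the minimum cut has capacity 7.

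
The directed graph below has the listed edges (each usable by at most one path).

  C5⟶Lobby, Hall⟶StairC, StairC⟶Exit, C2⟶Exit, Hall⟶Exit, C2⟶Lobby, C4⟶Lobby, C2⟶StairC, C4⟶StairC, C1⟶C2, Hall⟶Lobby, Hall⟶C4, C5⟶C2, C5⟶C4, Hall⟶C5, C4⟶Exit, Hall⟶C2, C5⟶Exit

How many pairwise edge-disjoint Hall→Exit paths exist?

5

Assign every edge capacity 1; by Menger, the answer equals the max flow.
Path Hall→Exit (+1); total 1.
Path Hall→C5→Exit (+1); total 2.
Path Hall→C4→Exit (+1); total 3.
Path Hall→C2→Exit (+1); total 4.
Path Hall→StairC→Exit (+1); total 5.
No residual Hall→Exit path; max flow = 5.
Certifying cut of size 5: {Hall→C2, Hall→C4, Hall→C5, Hall→Exit, Hall→StairC}.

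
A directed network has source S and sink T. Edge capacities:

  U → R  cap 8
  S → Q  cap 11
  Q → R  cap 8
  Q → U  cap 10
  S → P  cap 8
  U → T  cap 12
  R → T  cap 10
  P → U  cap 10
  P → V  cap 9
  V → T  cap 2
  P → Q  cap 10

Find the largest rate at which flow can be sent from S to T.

19

Augment S→P→U→T: bottleneck 8, flow now 8.
Augment S→Q→R→T: bottleneck 8, flow now 16.
Augment S→Q→U→T: bottleneck 3, flow now 19.
No augmenting path remains; maximum flow = 19.
In the residual graph, reachable from S: {S}.
Min-cut edges: S→P (8), S→Q (11); capacity 8 + 11 = 19.
This cut is saturated, so no flow can exceed 19.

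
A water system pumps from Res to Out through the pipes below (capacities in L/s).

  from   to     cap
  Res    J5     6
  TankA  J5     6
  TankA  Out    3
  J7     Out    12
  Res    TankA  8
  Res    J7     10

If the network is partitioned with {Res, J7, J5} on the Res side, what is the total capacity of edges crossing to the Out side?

20

Edges leaving {Res, J7, J5}: Res→TankA (8), J7→Out (12).
Cut capacity = 8 + 12 = 20.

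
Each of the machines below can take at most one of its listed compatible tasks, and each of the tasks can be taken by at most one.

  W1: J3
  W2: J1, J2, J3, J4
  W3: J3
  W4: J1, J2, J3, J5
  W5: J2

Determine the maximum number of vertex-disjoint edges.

Unit-capacity flow: source→left, listed edges, right→sink; max matching = max flow.
Augmenting path W1→J3 (+1); matched 1.
Augmenting path W2→J1 (+1); matched 2.
Augmenting path W4→J2 (+1); matched 3.
Augmenting path W5→J2→W4→J5 (+1); matched 4.
No augmenting path remains; maximum matching = 4.
König certificate: {W2, W4, W5, J3} is a vertex cover of size 4 (every listed pair touches it), so no matching can be larger.

4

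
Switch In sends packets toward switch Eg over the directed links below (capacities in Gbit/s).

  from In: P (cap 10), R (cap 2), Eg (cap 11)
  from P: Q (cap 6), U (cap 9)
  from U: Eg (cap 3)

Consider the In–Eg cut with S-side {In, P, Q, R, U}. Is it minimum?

Yes — it is a minimum cut (capacity 14).

Given cut capacity: 11 + 3 = 14.
Augment In→Eg: bottleneck 11, flow now 11.
Augment In→P→U→Eg: bottleneck 3, flow now 14.
No augmenting path remains; maximum flow = 14.
Cut capacity 14 equals the max flow, so it is a minimum cut.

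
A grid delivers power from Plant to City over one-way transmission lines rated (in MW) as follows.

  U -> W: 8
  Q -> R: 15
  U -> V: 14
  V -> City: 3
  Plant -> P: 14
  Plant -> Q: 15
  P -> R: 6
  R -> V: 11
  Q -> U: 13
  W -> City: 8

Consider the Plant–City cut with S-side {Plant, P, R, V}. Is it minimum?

No — its capacity is 18, but the minimum cut has capacity 11.

Given cut capacity: 15 + 3 = 18.
Augment Plant→P→R→V→City: bottleneck 3, flow now 3.
Augment Plant→Q→U→W→City: bottleneck 8, flow now 11.
No augmenting path remains; maximum flow = 11.
In the residual graph, reachable from Plant: {Plant, P, Q, R, U, V}.
Min-cut edges: U→W (8), V→City (3); capacity 8 + 3 = 11.
Cut capacity 18 exceeds the max flow 11, so it is not minimum.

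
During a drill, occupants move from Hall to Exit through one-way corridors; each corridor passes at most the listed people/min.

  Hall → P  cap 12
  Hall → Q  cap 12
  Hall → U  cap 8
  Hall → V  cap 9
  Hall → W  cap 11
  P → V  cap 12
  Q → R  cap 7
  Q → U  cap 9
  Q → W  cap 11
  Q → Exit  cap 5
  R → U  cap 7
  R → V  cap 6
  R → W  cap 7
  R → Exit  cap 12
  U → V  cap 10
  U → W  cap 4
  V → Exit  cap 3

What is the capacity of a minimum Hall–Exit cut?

Augment Hall→Q→Exit: bottleneck 5, flow now 5.
Augment Hall→V→Exit: bottleneck 3, flow now 8.
Augment Hall→Q→R→Exit: bottleneck 7, flow now 15.
No augmenting path remains; maximum flow = 15.
By max-flow min-cut, the minimum cut capacity equals the max flow.
In the residual graph, reachable from Hall: {Hall, P, U, V, W}.
Min-cut edges: Hall→Q (12), V→Exit (3); capacity 12 + 3 = 15.

15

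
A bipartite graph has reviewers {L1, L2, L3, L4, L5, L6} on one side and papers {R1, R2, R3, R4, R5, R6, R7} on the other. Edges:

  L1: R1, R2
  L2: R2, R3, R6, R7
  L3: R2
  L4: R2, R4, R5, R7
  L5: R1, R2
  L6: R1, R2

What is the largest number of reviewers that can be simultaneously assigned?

4

Unit-capacity flow: source→left, listed edges, right→sink; max matching = max flow.
Augmenting path L1→R1 (+1); matched 1.
Augmenting path L2→R2 (+1); matched 2.
Augmenting path L4→R4 (+1); matched 3.
Augmenting path L3→R2→L2→R3 (+1); matched 4.
No augmenting path remains; maximum matching = 4.
König certificate: {L2, L4, R1, R2} is a vertex cover of size 4 (every listed pair touches it), so no matching can be larger.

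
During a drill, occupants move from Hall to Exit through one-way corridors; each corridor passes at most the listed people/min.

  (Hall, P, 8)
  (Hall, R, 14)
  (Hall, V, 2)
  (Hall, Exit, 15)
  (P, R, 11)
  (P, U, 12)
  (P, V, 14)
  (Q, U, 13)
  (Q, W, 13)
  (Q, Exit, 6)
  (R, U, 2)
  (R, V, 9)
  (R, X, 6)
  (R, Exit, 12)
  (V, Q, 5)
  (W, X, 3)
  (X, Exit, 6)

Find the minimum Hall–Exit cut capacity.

38

Augment Hall→Exit: bottleneck 15, flow now 15.
Augment Hall→R→Exit: bottleneck 12, flow now 27.
Augment Hall→R→X→Exit: bottleneck 2, flow now 29.
Augment Hall→V→Q→Exit: bottleneck 2, flow now 31.
Augment Hall→P→R→X→Exit: bottleneck 4, flow now 35.
Augment Hall→P→V→Q→Exit: bottleneck 3, flow now 38.
No augmenting path remains; maximum flow = 38.
By max-flow min-cut, the minimum cut capacity equals the max flow.
In the residual graph, reachable from Hall: {Hall, P, R, U, V}.
Min-cut edges: Hall→Exit (15), R→X (6), R→Exit (12), V→Q (5); capacity 15 + 6 + 12 + 5 = 38.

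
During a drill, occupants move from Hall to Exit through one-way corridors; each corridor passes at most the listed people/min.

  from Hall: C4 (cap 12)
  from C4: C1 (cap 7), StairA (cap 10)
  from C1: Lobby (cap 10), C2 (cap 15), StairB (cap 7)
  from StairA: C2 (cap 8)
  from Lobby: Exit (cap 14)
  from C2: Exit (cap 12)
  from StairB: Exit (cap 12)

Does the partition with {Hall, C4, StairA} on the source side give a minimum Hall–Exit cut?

Given cut capacity: 7 + 8 = 15.
Augment Hall→C4→C1→Lobby→Exit: bottleneck 7, flow now 7.
Augment Hall→C4→StairA→C2→Exit: bottleneck 5, flow now 12.
No augmenting path remains; maximum flow = 12.
In the residual graph, reachable from Hall: {Hall}.
Min-cut edges: Hall→C4 (12); capacity 12 = 12.
Cut capacity 15 exceeds the max flow 12, so it is not minimum.

No — its capacity is 15, but the minimum cut has capacity 12.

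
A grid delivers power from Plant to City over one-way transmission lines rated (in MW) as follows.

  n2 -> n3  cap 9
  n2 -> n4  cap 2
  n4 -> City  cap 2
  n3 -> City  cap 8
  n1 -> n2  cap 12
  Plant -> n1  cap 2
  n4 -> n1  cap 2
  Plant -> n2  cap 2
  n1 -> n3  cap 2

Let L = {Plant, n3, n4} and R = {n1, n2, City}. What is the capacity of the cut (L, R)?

16

Edges leaving {Plant, n3, n4}: Plant→n1 (2), Plant→n2 (2), n3→City (8), n4→n1 (2), n4→City (2).
Cut capacity = 2 + 2 + 8 + 2 + 2 = 16.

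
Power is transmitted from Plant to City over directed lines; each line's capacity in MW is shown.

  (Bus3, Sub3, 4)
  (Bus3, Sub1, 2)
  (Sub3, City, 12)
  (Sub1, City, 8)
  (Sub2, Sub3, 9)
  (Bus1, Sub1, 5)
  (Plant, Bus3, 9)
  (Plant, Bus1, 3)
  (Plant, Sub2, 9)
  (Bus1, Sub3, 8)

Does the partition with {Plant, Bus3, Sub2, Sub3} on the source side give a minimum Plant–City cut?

Yes — it is a minimum cut (capacity 17).

Given cut capacity: 3 + 2 + 12 = 17.
Augment Plant→Bus3→Sub3→City: bottleneck 4, flow now 4.
Augment Plant→Bus3→Sub1→City: bottleneck 2, flow now 6.
Augment Plant→Sub2→Sub3→City: bottleneck 8, flow now 14.
Augment Plant→Bus1→Sub1→City: bottleneck 3, flow now 17.
No augmenting path remains; maximum flow = 17.
Cut capacity 17 equals the max flow, so it is a minimum cut.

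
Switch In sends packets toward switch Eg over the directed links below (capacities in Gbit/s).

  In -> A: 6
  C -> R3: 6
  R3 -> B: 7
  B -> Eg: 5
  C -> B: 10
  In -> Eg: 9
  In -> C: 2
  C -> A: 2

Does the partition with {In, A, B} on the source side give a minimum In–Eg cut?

No — its capacity is 16, but the minimum cut has capacity 11.

Given cut capacity: 2 + 9 + 5 = 16.
Augment In→Eg: bottleneck 9, flow now 9.
Augment In→C→B→Eg: bottleneck 2, flow now 11.
No augmenting path remains; maximum flow = 11.
In the residual graph, reachable from In: {In, A}.
Min-cut edges: In→C (2), In→Eg (9); capacity 2 + 9 = 11.
Cut capacity 16 exceeds the max flow 11, so it is not minimum.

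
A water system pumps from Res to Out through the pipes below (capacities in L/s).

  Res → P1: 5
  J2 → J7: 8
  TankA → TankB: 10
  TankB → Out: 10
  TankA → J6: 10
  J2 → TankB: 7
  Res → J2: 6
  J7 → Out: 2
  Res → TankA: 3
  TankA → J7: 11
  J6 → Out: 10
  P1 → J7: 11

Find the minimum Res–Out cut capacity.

11

Augment Res→P1→J7→Out: bottleneck 2, flow now 2.
Augment Res→TankA→J6→Out: bottleneck 3, flow now 5.
Augment Res→J2→TankB→Out: bottleneck 6, flow now 11.
No augmenting path remains; maximum flow = 11.
By max-flow min-cut, the minimum cut capacity equals the max flow.
In the residual graph, reachable from Res: {Res, P1, J7}.
Min-cut edges: Res→TankA (3), Res→J2 (6), J7→Out (2); capacity 3 + 6 + 2 = 11.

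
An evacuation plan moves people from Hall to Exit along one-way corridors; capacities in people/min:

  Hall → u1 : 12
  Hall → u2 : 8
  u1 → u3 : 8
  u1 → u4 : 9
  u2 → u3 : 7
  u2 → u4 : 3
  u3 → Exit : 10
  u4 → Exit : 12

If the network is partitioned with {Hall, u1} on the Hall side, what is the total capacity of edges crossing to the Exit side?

Edges leaving {Hall, u1}: Hall→u2 (8), u1→u3 (8), u1→u4 (9).
Cut capacity = 8 + 8 + 9 = 25.

25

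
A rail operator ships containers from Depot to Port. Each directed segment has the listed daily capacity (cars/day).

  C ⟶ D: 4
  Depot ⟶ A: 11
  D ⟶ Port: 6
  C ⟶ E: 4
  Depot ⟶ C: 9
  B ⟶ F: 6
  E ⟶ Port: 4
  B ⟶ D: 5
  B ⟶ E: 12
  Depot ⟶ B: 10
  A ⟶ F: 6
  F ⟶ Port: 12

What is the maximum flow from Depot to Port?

22

Augment Depot→A→F→Port: bottleneck 6, flow now 6.
Augment Depot→B→D→Port: bottleneck 5, flow now 11.
Augment Depot→B→E→Port: bottleneck 4, flow now 15.
Augment Depot→B→F→Port: bottleneck 1, flow now 16.
Augment Depot→C→D→Port: bottleneck 1, flow now 17.
Augment Depot→C→D→B→F→Port: bottleneck 3, flow now 20. (uses reverse residual edge)
Augment Depot→C→E→B→F→Port: bottleneck 2, flow now 22. (uses reverse residual edge)
No augmenting path remains; maximum flow = 22.
In the residual graph, reachable from Depot: {Depot, A, B, C, D, E}.
Min-cut edges: A→F (6), B→F (6), D→Port (6), E→Port (4); capacity 6 + 6 + 6 + 4 = 22.
This cut is saturated, so no flow can exceed 22.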